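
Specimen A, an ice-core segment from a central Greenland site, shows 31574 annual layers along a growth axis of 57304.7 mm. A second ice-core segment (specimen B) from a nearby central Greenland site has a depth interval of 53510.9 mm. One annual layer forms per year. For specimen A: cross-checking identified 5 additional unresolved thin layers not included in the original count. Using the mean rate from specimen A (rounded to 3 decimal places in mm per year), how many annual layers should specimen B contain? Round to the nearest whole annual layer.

29483 annual layers

Specimen A: after corrections the count is 31574 + 5 = 31579 annual layers.
A: Mean rate = 57304.7 mm / 31579 years ≈ 1.815 mm per year.
For B, 53510.9 / 1.815 = 29482.59 years ≈ 29483 annual layers.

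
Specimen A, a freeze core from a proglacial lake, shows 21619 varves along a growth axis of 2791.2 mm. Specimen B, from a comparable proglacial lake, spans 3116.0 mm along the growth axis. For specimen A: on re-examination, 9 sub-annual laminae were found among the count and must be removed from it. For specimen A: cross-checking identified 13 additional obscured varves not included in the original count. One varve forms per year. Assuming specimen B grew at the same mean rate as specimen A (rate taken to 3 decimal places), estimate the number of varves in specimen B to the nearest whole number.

24155 varves

Specimen A: adjusted count: 21619 − 9 + 13 = 21623 varves.
A: Extension rate ≈ 2791.2 / 21623 = 0.129 mm/yr.
For B, 3116.0 / 0.129 = 24155.04 years ≈ 24155 varves.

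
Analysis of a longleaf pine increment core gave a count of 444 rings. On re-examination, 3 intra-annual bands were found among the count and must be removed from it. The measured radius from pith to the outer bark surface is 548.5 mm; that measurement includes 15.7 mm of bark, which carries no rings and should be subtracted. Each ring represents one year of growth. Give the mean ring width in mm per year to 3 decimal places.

After corrections the count is 444 − 3 = 441 rings.
Net length = 548.5 − 15.7 = 532.8 mm.
532.8 mm over 441 years gives 532.8 / 441 ≈ 1.208 mm per year.

1.208 mm per year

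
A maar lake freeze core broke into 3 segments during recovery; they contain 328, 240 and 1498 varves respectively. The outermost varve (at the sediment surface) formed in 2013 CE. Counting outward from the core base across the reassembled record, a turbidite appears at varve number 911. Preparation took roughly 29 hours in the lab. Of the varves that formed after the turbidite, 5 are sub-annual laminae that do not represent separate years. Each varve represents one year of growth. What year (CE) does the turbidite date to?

Total varves = 328 + 240 + 1498 = 2066.
The turbidite sits at varve 911 from the core base, so 2066 − 911 = 1155 varves formed after it.
1155 − 5 false = 1150 true varves after the turbidite.
The varve at the sediment surface is 2013 CE, so the turbidite dates to 2013 − 1150 = 863 CE.

863 CE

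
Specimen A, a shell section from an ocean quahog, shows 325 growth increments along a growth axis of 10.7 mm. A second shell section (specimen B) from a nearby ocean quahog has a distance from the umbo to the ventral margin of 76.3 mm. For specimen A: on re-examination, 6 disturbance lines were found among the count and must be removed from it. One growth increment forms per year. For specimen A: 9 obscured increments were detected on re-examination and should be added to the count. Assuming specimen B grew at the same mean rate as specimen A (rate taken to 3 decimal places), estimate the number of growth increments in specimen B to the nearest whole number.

2312 growth increments

Specimen A: correcting the raw count gives 325 − 6 + 9 = 328 true growth increments.
A: Extension rate ≈ 10.7 / 328 = 0.033 mm/yr.
For B, 76.3 / 0.033 = 2312.12 years ≈ 2312 growth increments.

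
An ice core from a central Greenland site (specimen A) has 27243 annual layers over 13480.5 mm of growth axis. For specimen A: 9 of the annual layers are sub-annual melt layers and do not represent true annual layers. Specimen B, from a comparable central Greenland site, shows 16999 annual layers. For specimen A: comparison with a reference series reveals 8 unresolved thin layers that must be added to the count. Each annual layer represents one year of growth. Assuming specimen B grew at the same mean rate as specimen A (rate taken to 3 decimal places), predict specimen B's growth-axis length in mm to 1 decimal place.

8414.5 mm

Specimen A: correcting the raw count gives 27243 − 9 + 8 = 27242 true annual layers.
A: Mean rate = 13480.5 mm / 27242 years ≈ 0.495 mm/year.
Length of B = 0.495 × 16999 = 8414.5 mm.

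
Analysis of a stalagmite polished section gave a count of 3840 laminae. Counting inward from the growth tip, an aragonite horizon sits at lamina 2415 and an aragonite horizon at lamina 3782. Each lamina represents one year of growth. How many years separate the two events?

The two markers are separated by 3782 − 2415 = 1367 laminae.
At one lamina per year, 1367 years elapsed between them.

1367 years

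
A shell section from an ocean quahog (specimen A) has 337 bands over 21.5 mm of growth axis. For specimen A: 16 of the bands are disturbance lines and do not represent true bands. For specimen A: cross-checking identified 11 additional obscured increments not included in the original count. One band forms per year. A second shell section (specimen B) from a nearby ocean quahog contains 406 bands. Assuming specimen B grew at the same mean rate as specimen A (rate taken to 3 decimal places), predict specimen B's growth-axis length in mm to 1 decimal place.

Specimen A: true band count = 337 − 16 + 11 = 332.
A: 21.5 mm over 332 years gives 21.5 / 332 ≈ 0.065 mm/year.
For B, 0.065 mm/year × 406 years = 26.4 mm.

26.4 mm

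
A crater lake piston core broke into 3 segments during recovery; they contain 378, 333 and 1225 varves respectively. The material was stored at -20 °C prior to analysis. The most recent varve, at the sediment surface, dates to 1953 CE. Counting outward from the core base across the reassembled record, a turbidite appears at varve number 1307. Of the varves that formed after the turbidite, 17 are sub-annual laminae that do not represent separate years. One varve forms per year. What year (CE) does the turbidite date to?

Total varves = 378 + 333 + 1225 = 1936.
1936 − 1307 = 629 varves lie beyond the turbidite toward the sediment surface.
Removing the 17 false varves leaves 629 − 17 = 612 true varves beyond the turbidite.
1953 − 612 = 1341 CE.

1341 CE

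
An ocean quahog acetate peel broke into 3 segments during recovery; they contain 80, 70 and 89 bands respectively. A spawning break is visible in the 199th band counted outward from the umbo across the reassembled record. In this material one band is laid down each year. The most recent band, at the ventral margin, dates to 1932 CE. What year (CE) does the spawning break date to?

1892 CE

Total bands = 80 + 70 + 89 = 239.
The spawning break sits at band 199 from the umbo, so 239 − 199 = 40 bands formed after it.
1932 − 40 = 1892 CE.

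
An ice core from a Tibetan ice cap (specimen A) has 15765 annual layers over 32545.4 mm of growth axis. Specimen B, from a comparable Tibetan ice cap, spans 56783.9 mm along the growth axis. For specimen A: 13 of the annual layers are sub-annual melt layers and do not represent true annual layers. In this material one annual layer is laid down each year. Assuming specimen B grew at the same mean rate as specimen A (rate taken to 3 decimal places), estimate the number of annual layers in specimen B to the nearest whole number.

Specimen A: true annual layer count = 15765 − 13 = 15752.
A: Extension rate ≈ 32545.4 / 15752 = 2.066 mm/yr.
B spans 56783.9 / 2.066 = 27484.95 years ≈ 27485 annual layers.

27485 annual layers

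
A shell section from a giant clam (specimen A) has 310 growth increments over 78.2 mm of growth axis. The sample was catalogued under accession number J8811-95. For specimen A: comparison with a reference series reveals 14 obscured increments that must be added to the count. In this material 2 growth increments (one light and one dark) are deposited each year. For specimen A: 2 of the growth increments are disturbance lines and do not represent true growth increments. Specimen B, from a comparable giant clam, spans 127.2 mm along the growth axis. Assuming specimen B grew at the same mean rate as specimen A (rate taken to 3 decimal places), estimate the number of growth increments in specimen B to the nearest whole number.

Specimen A: correcting the raw count gives 310 − 2 + 14 = 322 true growth increments.
Specimen A: with 2 growth increments per year, 322 / 2 = 161 years.
A: Extension rate ≈ 78.2 / 161 = 0.486 mm per year.
B spans 127.2 / 0.486 = 261.73 years; at 2 growth increments per year that is 261.73 × 2 ≈ 523 growth increments.

523 growth increments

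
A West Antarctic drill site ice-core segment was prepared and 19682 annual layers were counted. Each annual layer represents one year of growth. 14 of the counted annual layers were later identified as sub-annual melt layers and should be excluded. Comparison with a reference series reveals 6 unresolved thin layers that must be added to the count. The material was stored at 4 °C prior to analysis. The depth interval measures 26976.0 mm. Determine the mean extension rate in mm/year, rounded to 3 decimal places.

1.371 mm/year

Adjusted count: 19682 − 14 + 6 = 19674 annual layers.
Mean rate = 26976.0 mm / 19674 years ≈ 1.371 mm/year.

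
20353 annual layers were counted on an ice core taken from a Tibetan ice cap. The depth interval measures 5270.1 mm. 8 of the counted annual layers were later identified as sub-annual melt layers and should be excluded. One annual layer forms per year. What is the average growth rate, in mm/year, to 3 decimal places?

0.259 mm/year

Correcting the raw count gives 20353 − 8 = 20345 true annual layers.
Extension rate ≈ 5270.1 / 20345 = 0.259 mm/year.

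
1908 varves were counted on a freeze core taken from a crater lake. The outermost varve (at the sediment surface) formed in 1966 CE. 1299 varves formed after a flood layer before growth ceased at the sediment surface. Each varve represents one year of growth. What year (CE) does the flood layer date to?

There are 1299 varves younger than the flood layer.
The varve at the sediment surface is 1966 CE, so the flood layer dates to 1966 − 1299 = 667 CE.

667 CE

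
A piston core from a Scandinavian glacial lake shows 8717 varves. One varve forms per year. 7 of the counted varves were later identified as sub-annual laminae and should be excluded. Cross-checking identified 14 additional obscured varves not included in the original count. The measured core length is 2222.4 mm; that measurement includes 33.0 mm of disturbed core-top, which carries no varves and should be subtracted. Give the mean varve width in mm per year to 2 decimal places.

Correcting the raw count gives 8717 − 7 + 14 = 8724 true varves.
Removing the 33.0 mm offcut leaves 2222.4 − 33.0 = 2189.4 mm.
Mean rate = 2189.4 mm / 8724 years ≈ 0.25 mm per year.

0.25 mm per year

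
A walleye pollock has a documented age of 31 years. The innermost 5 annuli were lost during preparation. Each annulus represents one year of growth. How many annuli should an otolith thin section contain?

26 annuli

One annulus per year gives 31 annuli over 31 years.
31 − 5 missed = 26 annuli expected in the prepared section.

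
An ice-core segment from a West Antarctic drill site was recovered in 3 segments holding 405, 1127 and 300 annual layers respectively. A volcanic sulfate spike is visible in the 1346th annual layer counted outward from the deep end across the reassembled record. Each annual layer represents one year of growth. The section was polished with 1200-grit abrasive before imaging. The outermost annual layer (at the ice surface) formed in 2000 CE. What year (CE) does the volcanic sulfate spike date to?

Total annual layers = 405 + 1127 + 300 = 1832.
Between annual layer 1346 and the ice surface there are 1832 − 1346 = 486 annual layers.
Counting back 486 years from 2000 CE places the volcanic sulfate spike in 2000 − 486 = 1514 CE.

1514 CE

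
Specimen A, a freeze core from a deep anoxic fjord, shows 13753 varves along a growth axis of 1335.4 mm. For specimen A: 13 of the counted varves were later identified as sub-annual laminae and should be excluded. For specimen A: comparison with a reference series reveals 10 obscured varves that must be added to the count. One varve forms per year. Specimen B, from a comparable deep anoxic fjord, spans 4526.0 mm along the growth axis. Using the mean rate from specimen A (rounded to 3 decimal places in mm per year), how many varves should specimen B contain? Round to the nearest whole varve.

Specimen A: adjusted count: 13753 − 13 + 10 = 13750 varves.
A: Mean rate = 1335.4 mm / 13750 years ≈ 0.097 mm per year.
B spans 4526.0 / 0.097 = 46659.79 years ≈ 46660 varves.

46660 varves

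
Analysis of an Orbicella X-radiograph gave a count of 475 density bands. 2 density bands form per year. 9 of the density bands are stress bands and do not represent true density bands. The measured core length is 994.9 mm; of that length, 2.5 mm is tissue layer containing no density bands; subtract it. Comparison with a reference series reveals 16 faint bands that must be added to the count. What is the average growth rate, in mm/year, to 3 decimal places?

4.118 mm/year

True density band count = 475 − 9 + 16 = 482.
482 density bands at 2 per year is 482 / 2 = 241 years.
Net length = 994.9 − 2.5 = 992.4 mm.
992.4 mm over 241 years gives 992.4 / 241 ≈ 4.118 mm/year.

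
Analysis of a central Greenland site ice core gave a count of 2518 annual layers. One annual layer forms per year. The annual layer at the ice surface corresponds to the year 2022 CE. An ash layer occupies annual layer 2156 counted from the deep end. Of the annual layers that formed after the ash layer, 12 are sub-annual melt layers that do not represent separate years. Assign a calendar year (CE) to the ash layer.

1672 CE

Between annual layer 2156 and the ice surface there are 2518 − 2156 = 362 annual layers.
362 − 12 false = 350 true annual layers after the ash layer.
2022 − 350 = 1672 CE.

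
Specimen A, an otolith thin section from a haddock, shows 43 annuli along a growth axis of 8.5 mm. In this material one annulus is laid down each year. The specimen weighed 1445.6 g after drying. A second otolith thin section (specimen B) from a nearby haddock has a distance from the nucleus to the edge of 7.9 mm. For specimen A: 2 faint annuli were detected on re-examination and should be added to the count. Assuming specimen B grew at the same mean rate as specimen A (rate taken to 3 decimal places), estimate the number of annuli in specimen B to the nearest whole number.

Specimen A: adjusted count: 43 + 2 = 45 annuli.
A: Extension rate ≈ 8.5 / 45 = 0.189 mm/yr.
For B, 7.9 / 0.189 = 41.80 years ≈ 42 annuli.

42 annuli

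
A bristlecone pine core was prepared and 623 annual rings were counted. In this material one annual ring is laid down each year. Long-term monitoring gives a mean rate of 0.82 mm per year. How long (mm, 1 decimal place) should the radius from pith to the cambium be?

510.9 mm

The record spans 623 years at 0.82 mm per year.
Predicted length = 0.82 mm/year × 623 years = 510.9 mm.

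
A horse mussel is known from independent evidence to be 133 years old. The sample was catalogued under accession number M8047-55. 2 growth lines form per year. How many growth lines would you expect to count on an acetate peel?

266 growth lines

Expected growth lines: 133 × 2 = 266.
So 266 growth lines should be present.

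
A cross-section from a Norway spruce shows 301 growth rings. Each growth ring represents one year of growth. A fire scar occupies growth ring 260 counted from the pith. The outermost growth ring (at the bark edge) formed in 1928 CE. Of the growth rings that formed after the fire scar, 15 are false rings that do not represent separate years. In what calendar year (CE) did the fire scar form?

1902 CE

301 − 260 = 41 growth rings lie beyond the fire scar toward the bark edge.
Removing the 15 false growth rings leaves 41 − 15 = 26 true growth rings beyond the fire scar.
Counting back 26 years from 1928 CE places the fire scar in 1928 − 26 = 1902 CE.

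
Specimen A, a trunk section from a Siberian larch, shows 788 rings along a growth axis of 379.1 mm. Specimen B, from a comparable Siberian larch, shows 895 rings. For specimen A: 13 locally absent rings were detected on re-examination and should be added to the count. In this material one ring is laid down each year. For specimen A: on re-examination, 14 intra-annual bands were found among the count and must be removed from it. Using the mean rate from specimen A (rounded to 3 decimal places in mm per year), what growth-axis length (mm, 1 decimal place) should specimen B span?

431.4 mm

Specimen A: correcting the raw count gives 788 − 14 + 13 = 787 true rings.
A: Mean rate = 379.1 mm / 787 years ≈ 0.482 mm/yr.
B's length ≈ 0.482 × 895 = 431.4 mm.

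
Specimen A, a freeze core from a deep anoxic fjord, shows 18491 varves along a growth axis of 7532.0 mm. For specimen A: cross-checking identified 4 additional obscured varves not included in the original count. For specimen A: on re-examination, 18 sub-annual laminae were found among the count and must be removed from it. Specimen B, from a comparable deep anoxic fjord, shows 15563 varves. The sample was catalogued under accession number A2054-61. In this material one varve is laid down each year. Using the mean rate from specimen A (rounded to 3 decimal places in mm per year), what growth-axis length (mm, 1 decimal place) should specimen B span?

6349.7 mm

Specimen A: after corrections the count is 18491 − 18 + 4 = 18477 varves.
A: Extension rate ≈ 7532.0 / 18477 = 0.408 mm/year.
For B, 0.408 mm/year × 15563 years = 6349.7 mm.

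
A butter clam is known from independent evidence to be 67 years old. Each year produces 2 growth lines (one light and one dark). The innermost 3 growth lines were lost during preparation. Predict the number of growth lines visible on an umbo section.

67 years at 2 growth lines per year gives 67 × 2 = 134 growth lines.
Less the 3 uncaptured growth lines: 134 − 3 = 131.

131 growth lines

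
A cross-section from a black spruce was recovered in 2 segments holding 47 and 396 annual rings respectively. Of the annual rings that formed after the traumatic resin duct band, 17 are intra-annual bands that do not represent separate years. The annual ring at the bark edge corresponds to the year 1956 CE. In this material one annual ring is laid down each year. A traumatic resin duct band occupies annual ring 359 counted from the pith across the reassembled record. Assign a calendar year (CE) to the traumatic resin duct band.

Total annual rings = 47 + 396 = 443.
Between annual ring 359 and the bark edge there are 443 − 359 = 84 annual rings.
84 − 17 false = 67 true annual rings after the traumatic resin duct band.
Counting back 67 years from 1956 CE places the traumatic resin duct band in 1956 − 67 = 1889 CE.

1889 CE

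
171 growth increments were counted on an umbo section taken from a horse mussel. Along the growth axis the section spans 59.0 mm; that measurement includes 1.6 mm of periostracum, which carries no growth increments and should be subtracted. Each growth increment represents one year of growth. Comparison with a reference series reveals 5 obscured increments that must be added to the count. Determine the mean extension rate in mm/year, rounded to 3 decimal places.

Correcting the raw count gives 171 + 5 = 176 true growth increments.
The growth record spans 59.0 − 1.6 = 57.4 mm.
57.4 mm over 176 years gives 57.4 / 176 ≈ 0.326 mm/year.

0.326 mm/year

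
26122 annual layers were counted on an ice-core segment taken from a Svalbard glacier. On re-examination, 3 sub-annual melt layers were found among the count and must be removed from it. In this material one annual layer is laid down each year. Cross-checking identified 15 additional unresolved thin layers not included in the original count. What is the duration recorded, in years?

Adjusted count: 26122 − 3 + 15 = 26134 annual layers.
With a one-to-one annual layer periodicity this is 26134 years.

26134 yr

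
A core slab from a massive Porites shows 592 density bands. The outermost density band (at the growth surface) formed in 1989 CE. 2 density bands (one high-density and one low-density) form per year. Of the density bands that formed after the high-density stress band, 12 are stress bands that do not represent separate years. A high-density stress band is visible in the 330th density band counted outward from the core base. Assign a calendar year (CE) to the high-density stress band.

Between density band 330 and the growth surface there are 592 − 330 = 262 density bands.
262 − 12 false = 250 true density bands after the high-density stress band.
250 density bands at 2 per year is 250 / 2 = 125 years.
Counting back 125 years from 1989 CE places the high-density stress band in 1989 − 125 = 1864 CE.

1864 CE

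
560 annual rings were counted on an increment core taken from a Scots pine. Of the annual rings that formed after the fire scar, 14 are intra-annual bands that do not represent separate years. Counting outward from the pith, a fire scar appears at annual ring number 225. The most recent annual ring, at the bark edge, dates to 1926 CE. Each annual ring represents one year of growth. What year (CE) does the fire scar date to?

1605 CE

The fire scar sits at annual ring 225 from the pith, so 560 − 225 = 335 annual rings formed after it.
Excluding 14 false annual rings: 335 − 14 = 321.
Counting back 321 years from 1926 CE places the fire scar in 1926 − 321 = 1605 CE.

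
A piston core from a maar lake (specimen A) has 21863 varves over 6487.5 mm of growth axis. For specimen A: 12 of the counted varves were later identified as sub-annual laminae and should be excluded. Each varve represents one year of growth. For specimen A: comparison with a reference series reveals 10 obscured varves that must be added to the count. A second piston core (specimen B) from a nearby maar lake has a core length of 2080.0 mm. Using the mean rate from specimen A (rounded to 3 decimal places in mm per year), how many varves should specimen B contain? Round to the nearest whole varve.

Specimen A: true varve count = 21863 − 12 + 10 = 21861.
A: Extension rate ≈ 6487.5 / 21861 = 0.297 mm/yr.
Specimen B: 2080.0 mm / 0.297 mm per year = 7003.37 years ≈ 7003 varves.

7003 varves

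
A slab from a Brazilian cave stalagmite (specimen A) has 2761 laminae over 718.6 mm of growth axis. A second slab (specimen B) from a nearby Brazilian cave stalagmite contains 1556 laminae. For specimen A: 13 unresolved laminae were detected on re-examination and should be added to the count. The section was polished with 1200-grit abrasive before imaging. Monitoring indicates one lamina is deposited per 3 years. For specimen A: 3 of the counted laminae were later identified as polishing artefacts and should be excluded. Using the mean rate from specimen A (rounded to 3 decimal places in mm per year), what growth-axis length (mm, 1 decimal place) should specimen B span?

Specimen A: correcting the raw count gives 2761 − 3 + 13 = 2771 true laminae.
Specimen A: 2771 laminae at 3 years each span 2771 × 3 = 8313 years.
A: 718.6 mm over 8313 years gives 718.6 / 8313 ≈ 0.086 mm/year.
Specimen B: multiplying by 3 years per lamina: 1556 × 3 = 4668 years. B's length ≈ 0.086 × 4668 = 401.4 mm.

401.4 mm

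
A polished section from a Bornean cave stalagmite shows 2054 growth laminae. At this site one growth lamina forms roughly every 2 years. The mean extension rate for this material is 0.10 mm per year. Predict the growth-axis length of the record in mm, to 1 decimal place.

At 2 years per growth lamina, 2054 × 2 = 4108 years.
Predicted length = 0.10 mm/year × 4108 years = 410.8 mm.

410.8 mm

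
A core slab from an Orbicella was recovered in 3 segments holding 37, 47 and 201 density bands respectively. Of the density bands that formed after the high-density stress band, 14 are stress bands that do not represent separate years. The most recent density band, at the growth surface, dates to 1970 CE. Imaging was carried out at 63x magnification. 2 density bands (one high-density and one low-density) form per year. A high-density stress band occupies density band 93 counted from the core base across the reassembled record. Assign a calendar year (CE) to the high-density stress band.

1881 CE

Total density bands = 37 + 47 + 201 = 285.
285 − 93 = 192 density bands lie beyond the high-density stress band toward the growth surface.
192 − 14 false = 178 true density bands after the high-density stress band.
178 density bands at 2 per year is 178 / 2 = 89 years.
The density band at the growth surface is 1970 CE, so the high-density stress band dates to 1970 − 89 = 1881 CE.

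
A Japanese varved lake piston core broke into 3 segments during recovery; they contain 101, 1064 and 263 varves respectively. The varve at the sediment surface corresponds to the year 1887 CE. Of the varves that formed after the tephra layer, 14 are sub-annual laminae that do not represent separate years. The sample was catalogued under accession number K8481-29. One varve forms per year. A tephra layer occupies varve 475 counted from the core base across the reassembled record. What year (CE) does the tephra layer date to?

948 CE

Total varves = 101 + 1064 + 263 = 1428.
Between varve 475 and the sediment surface there are 1428 − 475 = 953 varves.
Excluding 14 false varves: 953 − 14 = 939.
1887 − 939 = 948 CE.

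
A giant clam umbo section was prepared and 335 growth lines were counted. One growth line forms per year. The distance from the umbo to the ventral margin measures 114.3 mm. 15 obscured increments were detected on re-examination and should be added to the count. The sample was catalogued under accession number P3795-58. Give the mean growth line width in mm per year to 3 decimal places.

Correcting the raw count gives 335 + 15 = 350 true growth lines.
Extension rate ≈ 114.3 / 350 = 0.327 mm per year.

0.327 mm per year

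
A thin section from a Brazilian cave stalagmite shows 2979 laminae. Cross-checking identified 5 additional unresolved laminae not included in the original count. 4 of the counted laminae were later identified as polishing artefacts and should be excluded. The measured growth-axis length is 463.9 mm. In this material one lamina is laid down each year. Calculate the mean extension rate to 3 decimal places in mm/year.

Adjusted count: 2979 − 4 + 5 = 2980 laminae.
Mean rate = 463.9 mm / 2980 years ≈ 0.156 mm/year.

0.156 mm/year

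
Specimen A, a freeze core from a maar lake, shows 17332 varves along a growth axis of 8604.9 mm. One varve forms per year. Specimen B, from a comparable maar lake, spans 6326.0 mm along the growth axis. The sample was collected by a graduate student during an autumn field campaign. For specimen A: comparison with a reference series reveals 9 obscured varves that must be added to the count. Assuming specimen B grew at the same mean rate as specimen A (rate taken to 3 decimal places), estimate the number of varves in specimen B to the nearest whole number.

12754 varves

Specimen A: after corrections the count is 17332 + 9 = 17341 varves.
A: 8604.9 mm over 17341 years gives 8604.9 / 17341 ≈ 0.496 mm per year.
For B, 6326.0 / 0.496 = 12754.03 years ≈ 12754 varves.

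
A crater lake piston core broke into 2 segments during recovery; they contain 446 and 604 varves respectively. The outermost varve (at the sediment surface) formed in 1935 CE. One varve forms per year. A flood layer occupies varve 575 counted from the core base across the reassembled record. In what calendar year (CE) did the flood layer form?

Total varves = 446 + 604 = 1050.
Between varve 575 and the sediment surface there are 1050 − 575 = 475 varves.
1935 − 475 = 1460 CE.

1460 CE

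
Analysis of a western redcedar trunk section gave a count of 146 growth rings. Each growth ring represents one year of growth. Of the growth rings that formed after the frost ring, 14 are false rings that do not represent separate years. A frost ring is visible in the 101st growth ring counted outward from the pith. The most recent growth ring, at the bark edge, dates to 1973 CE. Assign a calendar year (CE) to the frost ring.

1942 CE

Between growth ring 101 and the bark edge there are 146 − 101 = 45 growth rings.
Removing the 14 false growth rings leaves 45 − 14 = 31 true growth rings beyond the frost ring.
1973 − 31 = 1942 CE.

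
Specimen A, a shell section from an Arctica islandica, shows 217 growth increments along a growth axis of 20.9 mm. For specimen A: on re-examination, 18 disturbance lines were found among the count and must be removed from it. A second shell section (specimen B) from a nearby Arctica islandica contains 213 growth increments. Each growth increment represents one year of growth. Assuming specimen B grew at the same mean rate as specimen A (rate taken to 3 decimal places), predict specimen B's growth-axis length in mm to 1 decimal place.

Specimen A: after corrections the count is 217 − 18 = 199 growth increments.
A: Extension rate ≈ 20.9 / 199 = 0.105 mm per year.
Length of B = 0.105 × 213 = 22.4 mm.

22.4 mm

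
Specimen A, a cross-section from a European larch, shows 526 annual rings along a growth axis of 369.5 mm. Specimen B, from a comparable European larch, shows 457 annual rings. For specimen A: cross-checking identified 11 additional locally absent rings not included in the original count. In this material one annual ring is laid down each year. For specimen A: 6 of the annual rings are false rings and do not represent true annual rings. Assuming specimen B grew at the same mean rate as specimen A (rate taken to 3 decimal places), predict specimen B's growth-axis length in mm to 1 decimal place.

Specimen A: true annual ring count = 526 − 6 + 11 = 531.
A: Mean rate = 369.5 mm / 531 years ≈ 0.696 mm/yr.
Length of B = 0.696 × 457 = 318.1 mm.

318.1 mm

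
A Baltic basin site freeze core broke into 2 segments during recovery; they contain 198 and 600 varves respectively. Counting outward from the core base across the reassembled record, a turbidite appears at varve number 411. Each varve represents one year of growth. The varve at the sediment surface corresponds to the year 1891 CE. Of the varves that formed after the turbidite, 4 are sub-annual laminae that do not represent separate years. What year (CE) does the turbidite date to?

Total varves = 198 + 600 = 798.
The turbidite sits at varve 411 from the core base, so 798 − 411 = 387 varves formed after it.
Excluding 4 false varves: 387 − 4 = 383.
1891 − 383 = 1508 CE.

1508 CE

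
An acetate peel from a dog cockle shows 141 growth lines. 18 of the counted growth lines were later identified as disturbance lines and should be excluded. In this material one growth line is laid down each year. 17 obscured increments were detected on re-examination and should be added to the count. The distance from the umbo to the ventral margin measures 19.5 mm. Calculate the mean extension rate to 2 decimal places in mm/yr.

0.14 mm/yr

Adjusted count: 141 − 18 + 17 = 140 growth lines.
Extension rate ≈ 19.5 / 140 = 0.14 mm/yr.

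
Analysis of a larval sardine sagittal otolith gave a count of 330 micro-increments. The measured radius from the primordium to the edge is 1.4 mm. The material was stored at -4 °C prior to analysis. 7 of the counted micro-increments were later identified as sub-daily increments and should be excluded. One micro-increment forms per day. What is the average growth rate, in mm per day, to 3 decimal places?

0.004 mm per day

After corrections the count is 330 − 7 = 323 micro-increments.
1.4 mm over 323 days gives 1.4 / 323 ≈ 0.004 mm per day.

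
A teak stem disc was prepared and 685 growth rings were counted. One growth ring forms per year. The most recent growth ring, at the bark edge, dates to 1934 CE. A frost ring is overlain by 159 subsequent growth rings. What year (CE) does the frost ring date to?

159 growth rings post-date the frost ring.
1934 − 159 = 1775 CE.

1775 CE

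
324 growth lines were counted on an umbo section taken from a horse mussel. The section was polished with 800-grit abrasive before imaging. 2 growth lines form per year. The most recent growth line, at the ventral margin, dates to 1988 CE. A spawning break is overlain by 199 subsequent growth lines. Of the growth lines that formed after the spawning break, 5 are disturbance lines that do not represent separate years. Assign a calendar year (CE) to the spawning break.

199 growth lines formed after the spawning break.
Excluding 5 false growth lines: 199 − 5 = 194.
Dividing by 2 growth lines per year: 194 / 2 = 97 years.
Counting back 97 years from 1988 CE places the spawning break in 1988 − 97 = 1891 CE.

1891 CE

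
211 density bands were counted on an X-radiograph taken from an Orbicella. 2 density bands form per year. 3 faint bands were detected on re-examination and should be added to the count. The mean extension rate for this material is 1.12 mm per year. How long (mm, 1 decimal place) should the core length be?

119.8 mm

Correcting the raw count gives 211 + 3 = 214 true density bands.
With 2 density bands per year, 214 / 2 = 107 years.
107 years at 1.12 mm/year gives 1.12 × 107 = 119.8 mm.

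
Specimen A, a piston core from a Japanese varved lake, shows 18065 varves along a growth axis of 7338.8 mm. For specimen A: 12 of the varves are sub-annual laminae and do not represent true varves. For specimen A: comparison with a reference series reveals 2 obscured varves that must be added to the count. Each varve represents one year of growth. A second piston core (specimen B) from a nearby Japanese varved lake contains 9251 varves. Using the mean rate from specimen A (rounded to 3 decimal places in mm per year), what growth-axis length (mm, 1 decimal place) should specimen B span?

Specimen A: after corrections the count is 18065 − 12 + 2 = 18055 varves.
A: Extension rate ≈ 7338.8 / 18055 = 0.406 mm/yr.
For B, 0.406 mm/year × 9251 years = 3755.9 mm.

3755.9 mm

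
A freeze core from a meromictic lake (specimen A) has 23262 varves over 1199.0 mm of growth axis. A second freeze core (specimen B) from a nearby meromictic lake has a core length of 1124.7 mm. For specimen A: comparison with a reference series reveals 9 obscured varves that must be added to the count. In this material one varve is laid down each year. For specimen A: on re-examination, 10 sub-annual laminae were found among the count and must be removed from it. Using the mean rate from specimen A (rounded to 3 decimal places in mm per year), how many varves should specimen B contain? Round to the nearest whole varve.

Specimen A: adjusted count: 23262 − 10 + 9 = 23261 varves.
A: 1199.0 mm over 23261 years gives 1199.0 / 23261 ≈ 0.052 mm per year.
Specimen B: 1124.7 mm / 0.052 mm per year = 21628.85 years ≈ 21629 varves.

21629 varves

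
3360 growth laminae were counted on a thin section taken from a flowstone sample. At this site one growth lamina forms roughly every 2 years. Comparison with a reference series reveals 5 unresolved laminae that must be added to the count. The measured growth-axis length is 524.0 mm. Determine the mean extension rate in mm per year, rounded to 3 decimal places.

Correcting the raw count gives 3360 + 5 = 3365 true growth laminae.
Multiplying by 2 years per growth lamina: 3365 × 2 = 6730 years.
Extension rate ≈ 524.0 / 6730 = 0.078 mm per year.

0.078 mm per year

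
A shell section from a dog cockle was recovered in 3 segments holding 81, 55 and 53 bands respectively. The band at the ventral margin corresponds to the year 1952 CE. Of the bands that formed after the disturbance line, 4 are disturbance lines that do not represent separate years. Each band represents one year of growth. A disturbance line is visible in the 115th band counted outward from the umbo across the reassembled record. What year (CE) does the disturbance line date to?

Total bands = 81 + 55 + 53 = 189.
The disturbance line sits at band 115 from the umbo, so 189 − 115 = 74 bands formed after it.
Excluding 4 false bands: 74 − 4 = 70.
The band at the ventral margin is 1952 CE, so the disturbance line dates to 1952 − 70 = 1882 CE.

1882 CE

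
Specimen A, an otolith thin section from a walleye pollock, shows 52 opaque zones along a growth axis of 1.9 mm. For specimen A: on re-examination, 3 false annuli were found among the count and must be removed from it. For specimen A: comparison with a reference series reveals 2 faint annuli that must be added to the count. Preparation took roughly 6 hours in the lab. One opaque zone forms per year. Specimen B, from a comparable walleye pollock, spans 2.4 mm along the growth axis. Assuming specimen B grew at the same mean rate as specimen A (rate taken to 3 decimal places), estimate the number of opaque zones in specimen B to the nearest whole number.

Specimen A: after corrections the count is 52 − 3 + 2 = 51 opaque zones.
A: Extension rate ≈ 1.9 / 51 = 0.037 mm/year.
For B, 2.4 / 0.037 = 64.86 years ≈ 65 opaque zones.

65 opaque zones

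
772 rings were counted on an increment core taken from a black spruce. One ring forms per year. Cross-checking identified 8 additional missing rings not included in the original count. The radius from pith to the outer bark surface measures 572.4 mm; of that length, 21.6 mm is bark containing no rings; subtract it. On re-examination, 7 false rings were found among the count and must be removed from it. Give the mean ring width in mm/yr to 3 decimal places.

0.713 mm/yr

True ring count = 772 − 7 + 8 = 773.
The growth record spans 572.4 − 21.6 = 550.8 mm.
Mean rate = 550.8 mm / 773 years ≈ 0.713 mm/yr.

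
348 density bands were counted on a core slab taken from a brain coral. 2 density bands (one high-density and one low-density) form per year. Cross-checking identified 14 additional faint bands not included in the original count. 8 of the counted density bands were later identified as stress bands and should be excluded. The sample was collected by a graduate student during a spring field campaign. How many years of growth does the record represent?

True density band count = 348 − 8 + 14 = 354.
With 2 density bands per year, 354 / 2 = 177 years.

177 years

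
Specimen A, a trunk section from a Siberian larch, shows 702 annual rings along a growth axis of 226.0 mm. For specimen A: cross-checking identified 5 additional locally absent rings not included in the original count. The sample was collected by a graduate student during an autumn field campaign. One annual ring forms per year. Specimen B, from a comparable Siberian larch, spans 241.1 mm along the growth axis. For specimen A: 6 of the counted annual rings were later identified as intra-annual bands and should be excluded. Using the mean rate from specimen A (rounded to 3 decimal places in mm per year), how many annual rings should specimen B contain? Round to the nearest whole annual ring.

749 annual rings

Specimen A: true annual ring count = 702 − 6 + 5 = 701.
A: Extension rate ≈ 226.0 / 701 = 0.322 mm/yr.
For B, 241.1 / 0.322 = 748.76 years ≈ 749 annual rings.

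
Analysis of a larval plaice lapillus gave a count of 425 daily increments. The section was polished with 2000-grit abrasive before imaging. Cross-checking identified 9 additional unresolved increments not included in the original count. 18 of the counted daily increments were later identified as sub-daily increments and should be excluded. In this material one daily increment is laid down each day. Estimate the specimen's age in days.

416 days

After corrections the count is 425 − 18 + 9 = 416 daily increments.
At one daily increment per day, that is 416 days.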